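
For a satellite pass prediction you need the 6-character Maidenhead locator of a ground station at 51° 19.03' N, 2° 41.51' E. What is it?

Offset from 180°W / 90°S: lon 182.6918°, lat 141.3172°.
Field: 182.6918/20 → 9 → J, 141.3172/10 → 14 → O; chars JO.
Square: 2.6918/2 → 1, 1.3172/1 → 1; chars 11.
Subsquare: 0.6918/0.0833333 → 8 → i, 0.3172/0.0416667 → 7 → h; chars ih.

JO11ih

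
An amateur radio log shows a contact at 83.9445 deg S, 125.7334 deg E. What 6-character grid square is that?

PA26ub

Shift to the Maidenhead origin (180°W, 90°S): lon 305.7334, lat 6.0555.
Field (20°×10°, letters A–R): lon ⌊305.7334/20⌋ = 15 → P; lat ⌊6.0555/10⌋ = 0 → A.
Square (2°×1°, digits 0–9): lon ⌊5.7334/2⌋ = 2; lat ⌊6.0555/1⌋ = 6.
Subsquare (5′×2.5′, letters a–x): lon ⌊1.7334/0.0833333⌋ = 20 → u; lat ⌊0.0555/0.0416667⌋ = 1 → b.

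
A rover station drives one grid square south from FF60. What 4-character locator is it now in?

FE69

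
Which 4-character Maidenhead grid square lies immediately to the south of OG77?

OG76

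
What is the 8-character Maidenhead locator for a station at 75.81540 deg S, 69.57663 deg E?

Offset from 180°W / 90°S: lon 249.57663°, lat 14.18460°.
Field: 249.57663/20 → 12 → M, 14.18460/10 → 1 → B; chars MB.
Square: 9.57663/2 → 4, 4.18460/1 → 4; chars 44.
Subsquare: 1.57663/0.0833333 → 18 → s, 0.18460/0.0416667 → 4 → e; chars se.
Extended square: 0.07663/0.00833333 → 9, 0.01793/0.00416667 → 4; chars 94.

MB44se94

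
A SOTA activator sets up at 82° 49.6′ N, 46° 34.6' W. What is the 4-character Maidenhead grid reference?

GR62

Shift to the Maidenhead origin (180°W, 90°S): lon 133.42, lat 172.83.
Field: 133.42/20 → 6 → G, 172.83/10 → 17 → R; chars GR.
Square: 13.42/2 → 6, 2.83/1 → 2; chars 62.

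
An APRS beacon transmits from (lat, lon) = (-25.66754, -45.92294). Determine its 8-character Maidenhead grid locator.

GG74ah99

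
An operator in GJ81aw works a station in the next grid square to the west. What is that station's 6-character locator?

GJ71xw

Longitude subsquare a = 0; −1 → -1, wraps to 23 = x, carry into square.
Longitude square 8; −1 → 7.
The latitude characters are unchanged.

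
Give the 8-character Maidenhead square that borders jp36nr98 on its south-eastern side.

JP36or07

Longitude extended square 9; +1 → 10, wraps to 0, carry into subsquare.
Longitude subsquare n = 13; +1 → 14 = o.
Latitude extended square 8; −1 → 7.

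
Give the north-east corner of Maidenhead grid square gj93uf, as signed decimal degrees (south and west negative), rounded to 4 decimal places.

3.2500, -40.2500

Field G=6, J=9: +6·20° lon, +9·10° lat → SW at lon -60°, lat 0°.
Square 9, 3: +9·2° lon, +3·1° lat → SW at lon -42°, lat 3°.
Subsquare u=20, f=5: +20·0.0833333° lon, +5·0.0416667° lat → SW at lon -40.3333°, lat 3.20833°.
Cell spans 0.0833333° lon × 0.0416667° lat. NE corner is SW corner plus one full cell.
latitude 3.2500, longitude -40.2500.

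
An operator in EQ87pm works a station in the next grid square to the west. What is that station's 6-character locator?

Longitude subsquare p = 15; −1 → 14 = o.
The latitude characters are unchanged.

EQ87om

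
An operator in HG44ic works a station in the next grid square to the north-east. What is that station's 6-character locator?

HG44jd

Longitude subsquare i = 8; +1 → 9 = j.
Latitude subsquare c = 2; +1 → 3 = d.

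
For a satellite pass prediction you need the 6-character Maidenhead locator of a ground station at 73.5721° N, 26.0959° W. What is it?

Shift to the Maidenhead origin (180°W, 90°S): lon 153.9041, lat 163.5721.
Field: 153.9041/20 → 7 → H, 163.5721/10 → 16 → Q; chars HQ.
Square: 13.9041/2 → 6, 3.5721/1 → 3; chars 63.
Subsquare: 1.9041/0.0833333 → 22 → w, 0.5721/0.0416667 → 13 → n; chars wn.

HQ63wn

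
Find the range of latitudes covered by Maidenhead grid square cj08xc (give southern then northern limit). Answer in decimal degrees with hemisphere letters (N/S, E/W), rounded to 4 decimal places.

8.0833° N, 8.1250° N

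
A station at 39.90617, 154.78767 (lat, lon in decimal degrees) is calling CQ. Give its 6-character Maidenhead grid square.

Offset from 180°W / 90°S: lon 334.7877°, lat 129.9062°.
Field: 334.7877/20 → 16 → Q, 129.9062/10 → 12 → M; chars QM.
Square: 14.7877/2 → 7, 9.9062/1 → 9; chars 79.
Subsquare: 0.7877/0.0833333 → 9 → j, 0.9062/0.0416667 → 21 → v; chars jv.

QM79jv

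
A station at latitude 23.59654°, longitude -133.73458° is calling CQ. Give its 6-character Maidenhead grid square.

Offset from 180°W / 90°S: lon 46.2654°, lat 113.5965°.
Field: 46.2654/20 → 2 → C, 113.5965/10 → 11 → L; chars CL.
Square: 6.2654/2 → 3, 3.5965/1 → 3; chars 33.
Subsquare: 0.2654/0.0833333 → 3 → d, 0.5965/0.0416667 → 14 → o; chars do.

CL33do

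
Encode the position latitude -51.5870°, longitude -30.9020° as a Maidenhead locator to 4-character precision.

HD48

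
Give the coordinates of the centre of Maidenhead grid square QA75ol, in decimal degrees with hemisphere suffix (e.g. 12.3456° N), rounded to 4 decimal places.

84.5208° S, 155.2083° E

Field Q=16, A=0: +16·20° lon, +0·10° lat → SW at lon 140°, lat -90°.
Square 7, 5: +7·2° lon, +5·1° lat → SW at lon 154°, lat -85°.
Subsquare o=14, l=11: +14·0.0833333° lon, +11·0.0416667° lat → SW at lon 155.167°, lat -84.5417°.
Cell spans 0.0833333° lon × 0.0416667° lat. Centre is SW corner plus half of each.
latitude 84.5208° S, longitude 155.2083° E.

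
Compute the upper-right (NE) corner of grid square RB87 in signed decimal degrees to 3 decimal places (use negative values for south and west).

-72.000, 178.000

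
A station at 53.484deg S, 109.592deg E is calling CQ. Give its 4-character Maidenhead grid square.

Offset from 180°W / 90°S: lon 289.59°, lat 36.52°.
Field: lon ⌊289.59/20⌋ = 14 → O; lat ⌊36.52/10⌋ = 3 → D.
Square: lon ⌊9.59/2⌋ = 4; lat ⌊6.52/1⌋ = 6.

OD46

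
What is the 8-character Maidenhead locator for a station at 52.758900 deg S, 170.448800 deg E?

RD57ff37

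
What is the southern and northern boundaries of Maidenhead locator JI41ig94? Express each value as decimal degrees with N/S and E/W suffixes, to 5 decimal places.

Field J=9, I=8: +9·20° lon, +8·10° lat → SW at lon 0°, lat -10°.
Square 4, 1: +4·2° lon, +1·1° lat → SW at lon 8°, lat -9°.
Subsquare i=8, g=6: +8·0.0833333° lon, +6·0.0416667° lat → SW at lon 8.66667°, lat -8.75°.
Extended square 9, 4: +9·0.00833333° lon, +4·0.00416667° lat → SW at lon 8.74167°, lat -8.73333°.
Cell spans 0.00833333° lon × 0.00416667° lat.
south 8.73333° S, north 8.72917° S.

8.73333° S, 8.72917° S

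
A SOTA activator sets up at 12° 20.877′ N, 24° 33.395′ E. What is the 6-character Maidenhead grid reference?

Add 180° to longitude and 90° to latitude: 204.5566, 102.3479.
Field (20°×10°, letters A–R): 204.5566/20 → 10 → K, 102.3479/10 → 10 → K; chars KK.
Square (2°×1°, digits 0–9): 4.5566/2 → 2, 2.3479/1 → 2; chars 22.
Subsquare (5′×2.5′, letters a–x): 0.5566/0.0833333 → 6 → g, 0.3479/0.0416667 → 8 → i; chars gi.

KK22gi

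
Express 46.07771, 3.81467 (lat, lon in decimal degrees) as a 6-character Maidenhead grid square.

JN16vb

Shift to the Maidenhead origin (180°W, 90°S): lon 183.8147, lat 136.0777.
Field: lon ⌊183.8147/20⌋ = 9 → J; lat ⌊136.0777/10⌋ = 13 → N.
Square: lon ⌊3.8147/2⌋ = 1; lat ⌊6.0777/1⌋ = 6.
Subsquare: lon ⌊1.8147/0.0833333⌋ = 21 → v; lat ⌊0.0777/0.0416667⌋ = 1 → b.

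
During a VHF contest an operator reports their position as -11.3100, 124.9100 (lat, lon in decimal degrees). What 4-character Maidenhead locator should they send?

PH28

Add 180° to longitude and 90° to latitude: 304.91, 78.69.
Field (20°×10°, letters A–R): lon ⌊304.91/20⌋ = 15 → P; lat ⌊78.69/10⌋ = 7 → H.
Square (2°×1°, digits 0–9): lon ⌊4.91/2⌋ = 2; lat ⌊8.69/1⌋ = 8.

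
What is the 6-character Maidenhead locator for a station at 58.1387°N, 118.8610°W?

DO08nd

Add 180° to longitude and 90° to latitude: 61.1390, 148.1387.
Field (20°×10°, letters A–R): lon ⌊61.1390/20⌋ = 3 → D; lat ⌊148.1387/10⌋ = 14 → O.
Square (2°×1°, digits 0–9): lon ⌊1.1390/2⌋ = 0; lat ⌊8.1387/1⌋ = 8.
Subsquare (5′×2.5′, letters a–x): lon ⌊1.1390/0.0833333⌋ = 13 → n; lat ⌊0.1387/0.0416667⌋ = 3 → d.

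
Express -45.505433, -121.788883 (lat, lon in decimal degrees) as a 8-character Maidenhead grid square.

CE94cl58

Add 180° to longitude and 90° to latitude: 58.21112, 44.49457.
Field (20°×10°, letters A–R): 58.21112/20 → 2 → C, 44.49457/10 → 4 → E; chars CE.
Square (2°×1°, digits 0–9): 18.21112/2 → 9, 4.49457/1 → 4; chars 94.
Subsquare (5′×2.5′, letters a–x): 0.21112/0.0833333 → 2 → c, 0.49457/0.0416667 → 11 → l; chars cl.
Extended square (30″×15″, digits 0–9): 0.04445/0.00833333 → 5, 0.03623/0.00416667 → 8; chars 58.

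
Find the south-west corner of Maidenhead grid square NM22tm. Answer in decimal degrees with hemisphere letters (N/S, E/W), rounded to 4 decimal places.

Field N=13, M=12: +13·20° lon, +12·10° lat → SW at lon 80°, lat 30°.
Square 2, 2: +2·2° lon, +2·1° lat → SW at lon 84°, lat 32°.
Subsquare t=19, m=12: +19·0.0833333° lon, +12·0.0416667° lat → SW at lon 85.5833°, lat 32.5°.
latitude 32.5000° N, longitude 85.5833° E.

32.5000° N, 85.5833° E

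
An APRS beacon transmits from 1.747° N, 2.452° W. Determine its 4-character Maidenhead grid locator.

Add 180° to longitude and 90° to latitude: 177.55, 91.75.
Field: 177.55/20 → 8 → I, 91.75/10 → 9 → J; chars IJ.
Square: 17.55/2 → 8, 1.75/1 → 1; chars 81.

IJ81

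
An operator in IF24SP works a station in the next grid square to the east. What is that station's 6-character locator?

Longitude subsquare s = 18; +1 → 19 = t.
The latitude characters are unchanged.

IF24tp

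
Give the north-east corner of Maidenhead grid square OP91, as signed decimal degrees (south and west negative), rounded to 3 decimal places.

62.000, 120.000

Field O=14, P=15: +14·20° lon, +15·10° lat → SW at lon 100°, lat 60°.
Square 9, 1: +9·2° lon, +1·1° lat → SW at lon 118°, lat 61°.
Cell spans 2° lon × 1° lat. NE corner is SW corner plus one full cell.
latitude 62.000, longitude 120.000.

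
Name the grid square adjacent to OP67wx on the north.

OP68wa

Latitude subsquare x = 23; +1 → 24, wraps to 0 = a, carry into square.
Latitude square 7; +1 → 8.
The longitude characters are unchanged.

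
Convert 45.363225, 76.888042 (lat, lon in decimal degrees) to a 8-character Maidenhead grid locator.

Offset from 180°W / 90°S: lon 256.88804°, lat 135.36322°.
Field (20°×10°, letters A–R): 256.88804/20 → 12 → M, 135.36322/10 → 13 → N; chars MN.
Square (2°×1°, digits 0–9): 16.88804/2 → 8, 5.36322/1 → 5; chars 85.
Subsquare (5′×2.5′, letters a–x): 0.88804/0.0833333 → 10 → k, 0.36322/0.0416667 → 8 → i; chars ki.
Extended square (30″×15″, digits 0–9): 0.05471/0.00833333 → 6, 0.02989/0.00416667 → 7; chars 67.

MN85ki67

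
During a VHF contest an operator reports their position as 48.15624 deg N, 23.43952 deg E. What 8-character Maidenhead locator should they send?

Offset from 180°W / 90°S: lon 203.43952°, lat 138.15624°.
Field: lon ⌊203.43952/20⌋ = 10 → K; lat ⌊138.15624/10⌋ = 13 → N.
Square: lon ⌊3.43952/2⌋ = 1; lat ⌊8.15624/1⌋ = 8.
Subsquare: lon ⌊1.43952/0.0833333⌋ = 17 → r; lat ⌊0.15624/0.0416667⌋ = 3 → d.
Extended square: lon ⌊0.02285/0.00833333⌋ = 2; lat ⌊0.03124/0.00416667⌋ = 7.

KN18rd27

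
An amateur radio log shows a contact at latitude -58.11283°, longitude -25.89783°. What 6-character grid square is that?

HD71bv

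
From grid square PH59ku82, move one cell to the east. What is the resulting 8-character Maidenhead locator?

PH59ku92

Longitude extended square 8; +1 → 9.
The latitude characters are unchanged.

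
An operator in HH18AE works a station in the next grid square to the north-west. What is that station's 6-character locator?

Longitude subsquare a = 0; −1 → -1, wraps to 23 = x, carry into square.
Longitude square 1; −1 → 0.
Latitude subsquare e = 4; +1 → 5 = f.

HH08xf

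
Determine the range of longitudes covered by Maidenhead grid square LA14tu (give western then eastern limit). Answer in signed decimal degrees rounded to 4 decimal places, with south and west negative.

43.5833, 43.6667

Field L=11, A=0: +11·20° lon, +0·10° lat → SW at lon 40°, lat -90°.
Square 1, 4: +1·2° lon, +4·1° lat → SW at lon 42°, lat -86°.
Subsquare t=19, u=20: +19·0.0833333° lon, +20·0.0416667° lat → SW at lon 43.5833°, lat -85.1667°.
Cell spans 0.0833333° lon × 0.0416667° lat.
west 43.5833, east 43.6667.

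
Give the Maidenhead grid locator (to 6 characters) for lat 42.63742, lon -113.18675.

DN32jp

Add 180° to longitude and 90° to latitude: 66.8132, 132.6374.
Field (20°×10°, letters A–R): 66.8132/20 → 3 → D, 132.6374/10 → 13 → N; chars DN.
Square (2°×1°, digits 0–9): 6.8132/2 → 3, 2.6374/1 → 2; chars 32.
Subsquare (5′×2.5′, letters a–x): 0.8132/0.0833333 → 9 → j, 0.6374/0.0416667 → 15 → p; chars jp.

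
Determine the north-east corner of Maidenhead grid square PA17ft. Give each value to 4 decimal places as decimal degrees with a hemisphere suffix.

82.1667° S, 122.5000° E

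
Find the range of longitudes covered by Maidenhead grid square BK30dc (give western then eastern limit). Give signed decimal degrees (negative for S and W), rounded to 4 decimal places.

Field B=1, K=10: +1·20° lon, +10·10° lat → SW at lon -160°, lat 10°.
Square 3, 0: +3·2° lon, +0·1° lat → SW at lon -154°, lat 10°.
Subsquare d=3, c=2: +3·0.0833333° lon, +2·0.0416667° lat → SW at lon -153.75°, lat 10.0833°.
Cell spans 0.0833333° lon × 0.0416667° lat.
west -153.7500, east -153.6667.

-153.7500, -153.6667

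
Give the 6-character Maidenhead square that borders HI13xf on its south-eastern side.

HI23ae

Longitude subsquare x = 23; +1 → 24, wraps to 0 = a, carry into square.
Longitude square 1; +1 → 2.
Latitude subsquare f = 5; −1 → 4 = e.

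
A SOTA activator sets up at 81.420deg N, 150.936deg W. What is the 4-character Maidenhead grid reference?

BR41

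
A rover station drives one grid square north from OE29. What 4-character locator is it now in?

OF20

Latitude square 9; +1 → 10, wraps to 0, carry into field.
Latitude field E = 4; +1 → 5 = F.
The longitude characters are unchanged.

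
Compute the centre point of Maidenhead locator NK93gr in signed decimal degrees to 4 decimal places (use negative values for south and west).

13.7292, 98.5417

Field N=13, K=10: +13·20° lon, +10·10° lat → SW at lon 80°, lat 10°.
Square 9, 3: +9·2° lon, +3·1° lat → SW at lon 98°, lat 13°.
Subsquare g=6, r=17: +6·0.0833333° lon, +17·0.0416667° lat → SW at lon 98.5°, lat 13.7083°.
Cell spans 0.0833333° lon × 0.0416667° lat. Centre is SW corner plus half of each.
latitude 13.7292, longitude 98.5417.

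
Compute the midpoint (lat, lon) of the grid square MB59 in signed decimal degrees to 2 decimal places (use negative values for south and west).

-70.50, 71.00

Field M=12, B=1: +12·20° lon, +1·10° lat → SW at lon 60°, lat -80°.
Square 5, 9: +5·2° lon, +9·1° lat → SW at lon 70°, lat -71°.
Cell spans 2° lon × 1° lat. Centre is SW corner plus half of each.
latitude -70.50, longitude 71.00.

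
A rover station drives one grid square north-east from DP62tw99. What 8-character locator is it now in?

Longitude extended square 9; +1 → 10, wraps to 0, carry into subsquare.
Longitude subsquare t = 19; +1 → 20 = u.
Latitude extended square 9; +1 → 10, wraps to 0, carry into subsquare.
Latitude subsquare w = 22; +1 → 23 = x.

DP62ux00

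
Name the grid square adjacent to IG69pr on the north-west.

Longitude subsquare p = 15; −1 → 14 = o.
Latitude subsquare r = 17; +1 → 18 = s.

IG69os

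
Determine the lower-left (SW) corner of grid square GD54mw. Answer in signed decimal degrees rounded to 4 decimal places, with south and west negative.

Field G=6, D=3: +6·20° lon, +3·10° lat → SW at lon -60°, lat -60°.
Square 5, 4: +5·2° lon, +4·1° lat → SW at lon -50°, lat -56°.
Subsquare m=12, w=22: +12·0.0833333° lon, +22·0.0416667° lat → SW at lon -49°, lat -55.0833°.
latitude -55.0833, longitude -49.0000.

-55.0833, -49.0000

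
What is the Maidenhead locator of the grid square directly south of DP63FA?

Latitude subsquare a = 0; −1 → -1, wraps to 23 = x, carry into square.
Latitude square 3; −1 → 2.
The longitude characters are unchanged.

DP62fx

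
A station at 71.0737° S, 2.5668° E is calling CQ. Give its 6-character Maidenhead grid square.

JB18gw

Offset from 180°W / 90°S: lon 182.5668°, lat 18.9263°.
Field: lon ⌊182.5668/20⌋ = 9 → J; lat ⌊18.9263/10⌋ = 1 → B.
Square: lon ⌊2.5668/2⌋ = 1; lat ⌊8.9263/1⌋ = 8.
Subsquare: lon ⌊0.5668/0.0833333⌋ = 6 → g; lat ⌊0.9263/0.0416667⌋ = 22 → w.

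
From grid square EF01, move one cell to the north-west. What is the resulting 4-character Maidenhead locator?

DF92

Longitude square 0; −1 → -1, wraps to 9, carry into field.
Longitude field E = 4; −1 → 3 = D.
Latitude square 1; +1 → 2.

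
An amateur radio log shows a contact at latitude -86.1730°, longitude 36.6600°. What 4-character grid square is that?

KA83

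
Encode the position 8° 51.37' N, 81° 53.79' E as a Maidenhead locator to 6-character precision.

NJ08wu

Add 180° to longitude and 90° to latitude: 261.8965, 98.8562.
Field: lon ⌊261.8965/20⌋ = 13 → N; lat ⌊98.8562/10⌋ = 9 → J.
Square: lon ⌊1.8965/2⌋ = 0; lat ⌊8.8562/1⌋ = 8.
Subsquare: lon ⌊1.8965/0.0833333⌋ = 22 → w; lat ⌊0.8562/0.0416667⌋ = 20 → u.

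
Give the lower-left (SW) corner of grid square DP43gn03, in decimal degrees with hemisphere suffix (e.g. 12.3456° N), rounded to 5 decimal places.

Field D=3, P=15: +3·20° lon, +15·10° lat → SW at lon -120°, lat 60°.
Square 4, 3: +4·2° lon, +3·1° lat → SW at lon -112°, lat 63°.
Subsquare g=6, n=13: +6·0.0833333° lon, +13·0.0416667° lat → SW at lon -111.5°, lat 63.5417°.
Extended square 0, 3: +0·0.00833333° lon, +3·0.00416667° lat → SW at lon -111.5°, lat 63.5542°.
latitude 63.55417° N, longitude 111.50000° W.

63.55417° N, 111.50000° W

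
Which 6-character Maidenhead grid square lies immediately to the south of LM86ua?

LM85ux

Latitude subsquare a = 0; −1 → -1, wraps to 23 = x, carry into square.
Latitude square 6; −1 → 5.
The longitude characters are unchanged.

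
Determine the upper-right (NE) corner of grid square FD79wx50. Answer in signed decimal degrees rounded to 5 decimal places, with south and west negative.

Field F=5, D=3: +5·20° lon, +3·10° lat → SW at lon -80°, lat -60°.
Square 7, 9: +7·2° lon, +9·1° lat → SW at lon -66°, lat -51°.
Subsquare w=22, x=23: +22·0.0833333° lon, +23·0.0416667° lat → SW at lon -64.1667°, lat -50.0417°.
Extended square 5, 0: +5·0.00833333° lon, +0·0.00416667° lat → SW at lon -64.125°, lat -50.0417°.
Cell spans 0.00833333° lon × 0.00416667° lat. NE corner is SW corner plus one full cell.
latitude -50.03750, longitude -64.11667.

-50.03750, -64.11667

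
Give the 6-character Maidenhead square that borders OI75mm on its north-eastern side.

OI75nn

Longitude subsquare m = 12; +1 → 13 = n.
Latitude subsquare m = 12; +1 → 13 = n.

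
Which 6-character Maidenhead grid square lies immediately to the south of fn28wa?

FN27wx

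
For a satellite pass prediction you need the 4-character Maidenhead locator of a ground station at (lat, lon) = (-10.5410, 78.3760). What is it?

Add 180° to longitude and 90° to latitude: 258.38, 79.46.
Field: 258.38/20 → 12 → M, 79.46/10 → 7 → H; chars MH.
Square: 18.38/2 → 9, 9.46/1 → 9; chars 99.

MH99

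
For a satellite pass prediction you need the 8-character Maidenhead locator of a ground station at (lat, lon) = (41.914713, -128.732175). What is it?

CN51pv29

Offset from 180°W / 90°S: lon 51.26782°, lat 131.91471°.
Field: lon ⌊51.26782/20⌋ = 2 → C; lat ⌊131.91471/10⌋ = 13 → N.
Square: lon ⌊11.26782/2⌋ = 5; lat ⌊1.91471/1⌋ = 1.
Subsquare: lon ⌊1.26782/0.0833333⌋ = 15 → p; lat ⌊0.91471/0.0416667⌋ = 21 → v.
Extended square: lon ⌊0.01782/0.00833333⌋ = 2; lat ⌊0.03971/0.00416667⌋ = 9.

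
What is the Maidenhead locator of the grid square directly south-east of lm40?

LL59

Longitude square 4; +1 → 5.
Latitude square 0; −1 → -1, wraps to 9, carry into field.
Latitude field M = 12; −1 → 11 = L.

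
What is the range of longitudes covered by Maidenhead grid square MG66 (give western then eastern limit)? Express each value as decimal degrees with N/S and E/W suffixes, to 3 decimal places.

72.000° E, 74.000° E

Field M=12, G=6: +12·20° lon, +6·10° lat → SW at lon 60°, lat -30°.
Square 6, 6: +6·2° lon, +6·1° lat → SW at lon 72°, lat -24°.
Cell spans 2° lon × 1° lat.
west 72.000° E, east 74.000° E.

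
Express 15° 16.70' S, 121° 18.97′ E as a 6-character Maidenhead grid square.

PH04pr

Offset from 180°W / 90°S: lon 301.3162°, lat 74.7217°.
Field (20°×10°, letters A–R): lon ⌊301.3162/20⌋ = 15 → P; lat ⌊74.7217/10⌋ = 7 → H.
Square (2°×1°, digits 0–9): lon ⌊1.3162/2⌋ = 0; lat ⌊4.7217/1⌋ = 4.
Subsquare (5′×2.5′, letters a–x): lon ⌊1.3162/0.0833333⌋ = 15 → p; lat ⌊0.7217/0.0416667⌋ = 17 → r.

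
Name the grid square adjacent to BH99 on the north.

Latitude square 9; +1 → 10, wraps to 0, carry into field.
Latitude field H = 7; +1 → 8 = I.
The longitude characters are unchanged.

BI90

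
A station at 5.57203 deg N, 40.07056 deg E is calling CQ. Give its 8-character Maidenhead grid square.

Add 180° to longitude and 90° to latitude: 220.07056, 95.57203.
Field: 220.07056/20 → 11 → L, 95.57203/10 → 9 → J; chars LJ.
Square: 0.07056/2 → 0, 5.57203/1 → 5; chars 05.
Subsquare: 0.07056/0.0833333 → 0 → a, 0.57203/0.0416667 → 13 → n; chars an.
Extended square: 0.07056/0.00833333 → 8, 0.03036/0.00416667 → 7; chars 87.

LJ05an87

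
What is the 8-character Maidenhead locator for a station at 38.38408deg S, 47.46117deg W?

Offset from 180°W / 90°S: lon 132.53883°, lat 51.61592°.
Field: 132.53883/20 → 6 → G, 51.61592/10 → 5 → F; chars GF.
Square: 12.53883/2 → 6, 1.61592/1 → 1; chars 61.
Subsquare: 0.53883/0.0833333 → 6 → g, 0.61592/0.0416667 → 14 → o; chars go.
Extended square: 0.03883/0.00833333 → 4, 0.03259/0.00416667 → 7; chars 47.

GF61go47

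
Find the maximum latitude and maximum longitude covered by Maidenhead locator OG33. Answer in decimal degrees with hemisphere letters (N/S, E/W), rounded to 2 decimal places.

26.00° S, 108.00° E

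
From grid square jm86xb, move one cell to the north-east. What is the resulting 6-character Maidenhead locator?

Longitude subsquare x = 23; +1 → 24, wraps to 0 = a, carry into square.
Longitude square 8; +1 → 9.
Latitude subsquare b = 1; +1 → 2 = c.

JM96ac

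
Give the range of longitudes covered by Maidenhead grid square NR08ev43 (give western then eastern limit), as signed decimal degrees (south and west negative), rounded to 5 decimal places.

80.36667, 80.37500

Field N=13, R=17: +13·20° lon, +17·10° lat → SW at lon 80°, lat 80°.
Square 0, 8: +0·2° lon, +8·1° lat → SW at lon 80°, lat 88°.
Subsquare e=4, v=21: +4·0.0833333° lon, +21·0.0416667° lat → SW at lon 80.3333°, lat 88.875°.
Extended square 4, 3: +4·0.00833333° lon, +3·0.00416667° lat → SW at lon 80.3667°, lat 88.8875°.
Cell spans 0.00833333° lon × 0.00416667° lat.
west 80.36667, east 80.37500.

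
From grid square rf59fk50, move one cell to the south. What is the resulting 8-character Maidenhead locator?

RF59fj59

Latitude extended square 0; −1 → -1, wraps to 9, carry into subsquare.
Latitude subsquare k = 10; −1 → 9 = j.
The longitude characters are unchanged.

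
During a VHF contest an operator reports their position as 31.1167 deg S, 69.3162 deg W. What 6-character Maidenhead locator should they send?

FF58iv

Offset from 180°W / 90°S: lon 110.6838°, lat 58.8833°.
Field (20°×10°, letters A–R): 110.6838/20 → 5 → F, 58.8833/10 → 5 → F; chars FF.
Square (2°×1°, digits 0–9): 10.6838/2 → 5, 8.8833/1 → 8; chars 58.
Subsquare (5′×2.5′, letters a–x): 0.6838/0.0833333 → 8 → i, 0.8833/0.0416667 → 21 → v; chars iv.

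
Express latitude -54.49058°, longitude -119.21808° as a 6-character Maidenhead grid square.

DD05jm

Offset from 180°W / 90°S: lon 60.7819°, lat 35.5094°.
Field: 60.7819/20 → 3 → D, 35.5094/10 → 3 → D; chars DD.
Square: 0.7819/2 → 0, 5.5094/1 → 5; chars 05.
Subsquare: 0.7819/0.0833333 → 9 → j, 0.5094/0.0416667 → 12 → m; chars jm.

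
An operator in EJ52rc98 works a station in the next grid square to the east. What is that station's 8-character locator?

Longitude extended square 9; +1 → 10, wraps to 0, carry into subsquare.
Longitude subsquare r = 17; +1 → 18 = s.
The latitude characters are unchanged.

EJ52sc08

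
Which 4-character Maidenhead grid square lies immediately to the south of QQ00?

Latitude square 0; −1 → -1, wraps to 9, carry into field.
Latitude field Q = 16; −1 → 15 = P.
The longitude characters are unchanged.

QP09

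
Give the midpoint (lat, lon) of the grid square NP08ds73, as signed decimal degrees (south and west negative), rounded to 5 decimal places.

68.76458, 80.31250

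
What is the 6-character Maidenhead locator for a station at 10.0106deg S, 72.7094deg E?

Offset from 180°W / 90°S: lon 252.7094°, lat 79.9894°.
Field: 252.7094/20 → 12 → M, 79.9894/10 → 7 → H; chars MH.
Square: 12.7094/2 → 6, 9.9894/1 → 9; chars 69.
Subsquare: 0.7094/0.0833333 → 8 → i, 0.9894/0.0416667 → 23 → x; chars ix.

MH69ix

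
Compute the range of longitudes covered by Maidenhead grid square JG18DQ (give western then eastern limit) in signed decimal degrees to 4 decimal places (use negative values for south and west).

Field J=9, G=6: +9·20° lon, +6·10° lat → SW at lon 0°, lat -30°.
Square 1, 8: +1·2° lon, +8·1° lat → SW at lon 2°, lat -22°.
Subsquare d=3, q=16: +3·0.0833333° lon, +16·0.0416667° lat → SW at lon 2.25°, lat -21.3333°.
Cell spans 0.0833333° lon × 0.0416667° lat.
west 2.2500, east 2.3333.

2.2500, 2.3333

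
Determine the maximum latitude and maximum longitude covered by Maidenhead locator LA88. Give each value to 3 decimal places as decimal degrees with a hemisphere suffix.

81.000° S, 58.000° E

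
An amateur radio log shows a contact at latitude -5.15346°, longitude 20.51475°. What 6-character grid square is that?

Offset from 180°W / 90°S: lon 200.5147°, lat 84.8465°.
Field: lon ⌊200.5147/20⌋ = 10 → K; lat ⌊84.8465/10⌋ = 8 → I.
Square: lon ⌊0.5147/2⌋ = 0; lat ⌊4.8465/1⌋ = 4.
Subsquare: lon ⌊0.5147/0.0833333⌋ = 6 → g; lat ⌊0.8465/0.0416667⌋ = 20 → u.

KI04gu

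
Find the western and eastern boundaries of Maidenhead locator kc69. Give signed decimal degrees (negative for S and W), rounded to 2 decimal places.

Field K=10, C=2: +10·20° lon, +2·10° lat → SW at lon 20°, lat -70°.
Square 6, 9: +6·2° lon, +9·1° lat → SW at lon 32°, lat -61°.
Cell spans 2° lon × 1° lat.
west 32.00, east 34.00.

32.00, 34.00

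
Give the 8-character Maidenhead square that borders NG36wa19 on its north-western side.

Longitude extended square 1; −1 → 0.
Latitude extended square 9; +1 → 10, wraps to 0, carry into subsquare.
Latitude subsquare a = 0; +1 → 1 = b.

NG36wb00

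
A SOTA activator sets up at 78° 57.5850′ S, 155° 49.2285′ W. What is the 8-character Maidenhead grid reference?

BB21ca19

Offset from 180°W / 90°S: lon 24.17953°, lat 11.04025°.
Field: 24.17953/20 → 1 → B, 11.04025/10 → 1 → B; chars BB.
Square: 4.17953/2 → 2, 1.04025/1 → 1; chars 21.
Subsquare: 0.17953/0.0833333 → 2 → c, 0.04025/0.0416667 → 0 → a; chars ca.
Extended square: 0.01286/0.00833333 → 1, 0.04025/0.00416667 → 9; chars 19.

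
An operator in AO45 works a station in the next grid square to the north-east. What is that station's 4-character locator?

Longitude square 4; +1 → 5.
Latitude square 5; +1 → 6.

AO56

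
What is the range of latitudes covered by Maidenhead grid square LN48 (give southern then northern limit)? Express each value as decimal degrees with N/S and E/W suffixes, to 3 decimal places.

Field L=11, N=13: +11·20° lon, +13·10° lat → SW at lon 40°, lat 40°.
Square 4, 8: +4·2° lon, +8·1° lat → SW at lon 48°, lat 48°.
Cell spans 2° lon × 1° lat.
south 48.000° N, north 49.000° N.

48.000° N, 49.000° N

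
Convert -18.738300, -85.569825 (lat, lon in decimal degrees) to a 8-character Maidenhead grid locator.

Add 180° to longitude and 90° to latitude: 94.43018, 71.26170.
Field (20°×10°, letters A–R): 94.43018/20 → 4 → E, 71.26170/10 → 7 → H; chars EH.
Square (2°×1°, digits 0–9): 14.43018/2 → 7, 1.26170/1 → 1; chars 71.
Subsquare (5′×2.5′, letters a–x): 0.43018/0.0833333 → 5 → f, 0.26170/0.0416667 → 6 → g; chars fg.
Extended square (30″×15″, digits 0–9): 0.01351/0.00833333 → 1, 0.01170/0.00416667 → 2; chars 12.

EH71fg12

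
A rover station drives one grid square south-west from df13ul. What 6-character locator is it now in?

Longitude subsquare u = 20; −1 → 19 = t.
Latitude subsquare l = 11; −1 → 10 = k.

DF13tk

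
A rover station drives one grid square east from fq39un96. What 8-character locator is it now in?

Longitude extended square 9; +1 → 10, wraps to 0, carry into subsquare.
Longitude subsquare u = 20; +1 → 21 = v.
The latitude characters are unchanged.

FQ39vn06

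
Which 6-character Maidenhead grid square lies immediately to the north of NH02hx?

Latitude subsquare x = 23; +1 → 24, wraps to 0 = a, carry into square.
Latitude square 2; +1 → 3.
The longitude characters are unchanged.

NH03ha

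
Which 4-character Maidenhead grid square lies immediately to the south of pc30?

PB39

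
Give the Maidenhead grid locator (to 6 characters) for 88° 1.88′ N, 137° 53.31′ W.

Shift to the Maidenhead origin (180°W, 90°S): lon 42.1115, lat 178.0313.
Field: 42.1115/20 → 2 → C, 178.0313/10 → 17 → R; chars CR.
Square: 2.1115/2 → 1, 8.0313/1 → 8; chars 18.
Subsquare: 0.1115/0.0833333 → 1 → b, 0.0313/0.0416667 → 0 → a; chars ba.

CR18ba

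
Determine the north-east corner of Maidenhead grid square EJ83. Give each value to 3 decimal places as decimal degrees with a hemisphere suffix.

Field E=4, J=9: +4·20° lon, +9·10° lat → SW at lon -100°, lat 0°.
Square 8, 3: +8·2° lon, +3·1° lat → SW at lon -84°, lat 3°.
Cell spans 2° lon × 1° lat. NE corner is SW corner plus one full cell.
latitude 4.000° N, longitude 82.000° W.

4.000° N, 82.000° W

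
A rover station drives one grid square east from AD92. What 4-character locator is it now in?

BD02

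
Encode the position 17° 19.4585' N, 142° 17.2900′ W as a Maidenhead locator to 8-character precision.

BK87uh57

Shift to the Maidenhead origin (180°W, 90°S): lon 37.71183, lat 107.32431.
Field (20°×10°, letters A–R): lon ⌊37.71183/20⌋ = 1 → B; lat ⌊107.32431/10⌋ = 10 → K.
Square (2°×1°, digits 0–9): lon ⌊17.71183/2⌋ = 8; lat ⌊7.32431/1⌋ = 7.
Subsquare (5′×2.5′, letters a–x): lon ⌊1.71183/0.0833333⌋ = 20 → u; lat ⌊0.32431/0.0416667⌋ = 7 → h.
Extended square (30″×15″, digits 0–9): lon ⌊0.04517/0.00833333⌋ = 5; lat ⌊0.03264/0.00416667⌋ = 7.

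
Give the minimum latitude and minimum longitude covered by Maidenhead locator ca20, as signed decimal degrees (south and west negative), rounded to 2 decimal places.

-90.00, -136.00

Field C=2, A=0: +2·20° lon, +0·10° lat → SW at lon -140°, lat -90°.
Square 2, 0: +2·2° lon, +0·1° lat → SW at lon -136°, lat -90°.
latitude -90.00, longitude -136.00.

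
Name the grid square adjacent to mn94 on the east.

NN04

Longitude square 9; +1 → 10, wraps to 0, carry into field.
Longitude field M = 12; +1 → 13 = N.
The latitude characters are unchanged.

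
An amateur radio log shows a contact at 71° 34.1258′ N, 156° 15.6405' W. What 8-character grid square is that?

BQ11un86

Add 180° to longitude and 90° to latitude: 23.73933, 161.56876.
Field: 23.73933/20 → 1 → B, 161.56876/10 → 16 → Q; chars BQ.
Square: 3.73933/2 → 1, 1.56876/1 → 1; chars 11.
Subsquare: 1.73933/0.0833333 → 20 → u, 0.56876/0.0416667 → 13 → n; chars un.
Extended square: 0.07266/0.00833333 → 8, 0.02710/0.00416667 → 6; chars 86.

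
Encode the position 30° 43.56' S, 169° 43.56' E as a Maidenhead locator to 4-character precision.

RF49

Shift to the Maidenhead origin (180°W, 90°S): lon 349.73, lat 59.27.
Field: lon ⌊349.73/20⌋ = 17 → R; lat ⌊59.27/10⌋ = 5 → F.
Square: lon ⌊9.73/2⌋ = 4; lat ⌊9.27/1⌋ = 9.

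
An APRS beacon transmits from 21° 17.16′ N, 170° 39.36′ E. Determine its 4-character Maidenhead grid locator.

Shift to the Maidenhead origin (180°W, 90°S): lon 350.66, lat 111.29.
Field: 350.66/20 → 17 → R, 111.29/10 → 11 → L; chars RL.
Square: 10.66/2 → 5, 1.29/1 → 1; chars 51.

RL51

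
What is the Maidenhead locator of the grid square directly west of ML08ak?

LL98xk

Longitude subsquare a = 0; −1 → -1, wraps to 23 = x, carry into square.
Longitude square 0; −1 → -1, wraps to 9, carry into field.
Longitude field M = 12; −1 → 11 = L.
The latitude characters are unchanged.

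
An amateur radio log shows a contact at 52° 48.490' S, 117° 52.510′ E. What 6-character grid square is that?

Offset from 180°W / 90°S: lon 297.8752°, lat 37.1918°.
Field: 297.8752/20 → 14 → O, 37.1918/10 → 3 → D; chars OD.
Square: 17.8752/2 → 8, 7.1918/1 → 7; chars 87.
Subsquare: 1.8752/0.0833333 → 22 → w, 0.1918/0.0416667 → 4 → e; chars we.

OD87we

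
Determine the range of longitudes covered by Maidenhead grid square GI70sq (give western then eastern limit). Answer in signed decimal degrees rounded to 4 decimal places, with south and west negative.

-44.5000, -44.4167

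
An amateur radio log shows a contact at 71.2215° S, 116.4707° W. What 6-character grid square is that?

Shift to the Maidenhead origin (180°W, 90°S): lon 63.5293, lat 18.7785.
Field: 63.5293/20 → 3 → D, 18.7785/10 → 1 → B; chars DB.
Square: 3.5293/2 → 1, 8.7785/1 → 8; chars 18.
Subsquare: 1.5293/0.0833333 → 18 → s, 0.7785/0.0416667 → 18 → s; chars ss.

DB18ss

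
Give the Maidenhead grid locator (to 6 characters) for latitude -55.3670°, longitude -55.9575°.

Offset from 180°W / 90°S: lon 124.0425°, lat 34.6330°.
Field (20°×10°, letters A–R): 124.0425/20 → 6 → G, 34.6330/10 → 3 → D; chars GD.
Square (2°×1°, digits 0–9): 4.0425/2 → 2, 4.6330/1 → 4; chars 24.
Subsquare (5′×2.5′, letters a–x): 0.0425/0.0833333 → 0 → a, 0.6330/0.0416667 → 15 → p; chars ap.

GD24ap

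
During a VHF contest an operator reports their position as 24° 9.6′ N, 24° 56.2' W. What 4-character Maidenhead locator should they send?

HL74

Offset from 180°W / 90°S: lon 155.06°, lat 114.16°.
Field: 155.06/20 → 7 → H, 114.16/10 → 11 → L; chars HL.
Square: 15.06/2 → 7, 4.16/1 → 4; chars 74.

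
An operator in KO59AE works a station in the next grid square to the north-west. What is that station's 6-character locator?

KO49xf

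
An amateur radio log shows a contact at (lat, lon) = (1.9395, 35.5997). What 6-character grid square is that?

KJ71tw

Shift to the Maidenhead origin (180°W, 90°S): lon 215.5997, lat 91.9395.
Field (20°×10°, letters A–R): 215.5997/20 → 10 → K, 91.9395/10 → 9 → J; chars KJ.
Square (2°×1°, digits 0–9): 15.5997/2 → 7, 1.9395/1 → 1; chars 71.
Subsquare (5′×2.5′, letters a–x): 1.5997/0.0833333 → 19 → t, 0.9395/0.0416667 → 22 → w; chars tw.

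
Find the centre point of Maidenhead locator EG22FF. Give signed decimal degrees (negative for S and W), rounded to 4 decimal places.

Field E=4, G=6: +4·20° lon, +6·10° lat → SW at lon -100°, lat -30°.
Square 2, 2: +2·2° lon, +2·1° lat → SW at lon -96°, lat -28°.
Subsquare f=5, f=5: +5·0.0833333° lon, +5·0.0416667° lat → SW at lon -95.5833°, lat -27.7917°.
Cell spans 0.0833333° lon × 0.0416667° lat. Centre is SW corner plus half of each.
latitude -27.7708, longitude -95.5417.

-27.7708, -95.5417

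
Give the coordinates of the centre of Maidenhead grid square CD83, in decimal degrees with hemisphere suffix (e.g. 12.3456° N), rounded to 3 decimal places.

Field C=2, D=3: +2·20° lon, +3·10° lat → SW at lon -140°, lat -60°.
Square 8, 3: +8·2° lon, +3·1° lat → SW at lon -124°, lat -57°.
Cell spans 2° lon × 1° lat. Centre is SW corner plus half of each.
latitude 56.500° S, longitude 123.000° W.

56.500° S, 123.000° W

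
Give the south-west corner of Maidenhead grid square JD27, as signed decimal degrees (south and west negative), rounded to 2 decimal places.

-53.00, 4.00

Field J=9, D=3: +9·20° lon, +3·10° lat → SW at lon 0°, lat -60°.
Square 2, 7: +2·2° lon, +7·1° lat → SW at lon 4°, lat -53°.
latitude -53.00, longitude 4.00.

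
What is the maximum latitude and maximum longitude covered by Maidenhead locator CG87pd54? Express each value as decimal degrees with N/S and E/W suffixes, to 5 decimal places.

22.85417° S, 122.70000° W

Field C=2, G=6: +2·20° lon, +6·10° lat → SW at lon -140°, lat -30°.
Square 8, 7: +8·2° lon, +7·1° lat → SW at lon -124°, lat -23°.
Subsquare p=15, d=3: +15·0.0833333° lon, +3·0.0416667° lat → SW at lon -122.75°, lat -22.875°.
Extended square 5, 4: +5·0.00833333° lon, +4·0.00416667° lat → SW at lon -122.708°, lat -22.8583°.
Cell spans 0.00833333° lon × 0.00416667° lat. NE corner is SW corner plus one full cell.
latitude 22.85417° S, longitude 122.70000° W.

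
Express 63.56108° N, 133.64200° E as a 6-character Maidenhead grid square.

PP63tn

Offset from 180°W / 90°S: lon 313.6420°, lat 153.5611°.
Field: 313.6420/20 → 15 → P, 153.5611/10 → 15 → P; chars PP.
Square: 13.6420/2 → 6, 3.5611/1 → 3; chars 63.
Subsquare: 1.6420/0.0833333 → 19 → t, 0.5611/0.0416667 → 13 → n; chars tn.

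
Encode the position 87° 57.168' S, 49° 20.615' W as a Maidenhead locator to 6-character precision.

Add 180° to longitude and 90° to latitude: 130.6564, 2.0472.
Field: lon ⌊130.6564/20⌋ = 6 → G; lat ⌊2.0472/10⌋ = 0 → A.
Square: lon ⌊10.6564/2⌋ = 5; lat ⌊2.0472/1⌋ = 2.
Subsquare: lon ⌊0.6564/0.0833333⌋ = 7 → h; lat ⌊0.0472/0.0416667⌋ = 1 → b.

GA52hb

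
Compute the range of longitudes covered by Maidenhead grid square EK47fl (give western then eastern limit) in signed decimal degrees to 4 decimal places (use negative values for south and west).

-91.5833, -91.5000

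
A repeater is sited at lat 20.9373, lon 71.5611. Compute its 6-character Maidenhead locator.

ML50sw

Offset from 180°W / 90°S: lon 251.5611°, lat 110.9373°.
Field: 251.5611/20 → 12 → M, 110.9373/10 → 11 → L; chars ML.
Square: 11.5611/2 → 5, 0.9373/1 → 0; chars 50.
Subsquare: 1.5611/0.0833333 → 18 → s, 0.9373/0.0416667 → 22 → w; chars sw.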